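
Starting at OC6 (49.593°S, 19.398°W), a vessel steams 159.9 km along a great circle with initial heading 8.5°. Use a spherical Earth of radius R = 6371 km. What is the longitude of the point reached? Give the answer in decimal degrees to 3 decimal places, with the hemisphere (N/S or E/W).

δ = d/R = 159.9/6371 = 0.025098 rad
φ₂ = arcsin(sin φ₁ cos δ + cos φ₁ sin δ cos θ)
   = arcsin(-0.76146·0.99969 + 0.64821·0.02510·0.98902) = -48.17033°
λ₂ = λ₁ + atan2(sin θ sin δ cos φ₁, cos δ − sin φ₁ sin φ₂) = -19.07932°

19.079°W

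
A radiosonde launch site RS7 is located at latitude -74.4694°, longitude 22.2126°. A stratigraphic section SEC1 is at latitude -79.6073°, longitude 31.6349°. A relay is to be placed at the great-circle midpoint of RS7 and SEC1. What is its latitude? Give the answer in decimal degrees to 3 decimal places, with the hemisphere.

Bx = cos φ₂ cos Δλ = 0.177960,  By = cos φ₂ sin Δλ = 0.029532
φₘ = atan2(sin φ₁ + sin φ₂, √((cos φ₁ + Bx)² + By²)) = -77.07906°
λₘ = λ₁ + atan2(By, cos φ₁ + Bx) = 26.00339°

77.079°S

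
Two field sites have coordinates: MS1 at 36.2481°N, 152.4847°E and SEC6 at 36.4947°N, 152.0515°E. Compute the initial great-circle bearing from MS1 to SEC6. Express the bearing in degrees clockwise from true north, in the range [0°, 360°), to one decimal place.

305.4°

Δλ = -0.4332°
y = sin Δλ · cos φ₂ = -0.006078
x = cos φ₁ sin φ₂ − sin φ₁ cos φ₂ cos Δλ = 0.004318
θ = atan2(y, x) = -54.6122° → 305.3878° (mod 360°)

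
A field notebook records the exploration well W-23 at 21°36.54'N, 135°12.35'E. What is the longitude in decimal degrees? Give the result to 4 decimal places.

135.2058°E

135° + 12.35′/60 = 135 + 0.20583 = 135.2058°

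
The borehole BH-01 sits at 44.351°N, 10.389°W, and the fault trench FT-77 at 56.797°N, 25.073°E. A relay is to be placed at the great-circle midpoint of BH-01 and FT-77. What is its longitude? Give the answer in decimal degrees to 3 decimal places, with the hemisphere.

4.914°E

Bx = cos φ₂ cos Δλ = 0.446026,  By = cos φ₂ sin Δλ = 0.317701
φₘ = atan2(sin φ₁ + sin φ₂, √((cos φ₁ + Bx)² + By²)) = 51.91003°
λₘ = λ₁ + atan2(By, cos φ₁ + Bx) = 4.91380°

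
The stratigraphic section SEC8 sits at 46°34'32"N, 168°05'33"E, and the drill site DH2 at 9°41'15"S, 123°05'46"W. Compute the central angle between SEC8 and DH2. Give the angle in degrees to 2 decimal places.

82.95°

SEC8: φ = +46.57556°, λ = +168.09250°
DH2: φ = -9.68750°, λ = -123.09611°
Δφ = -56.2631°,  Δλ = 68.8114°
a = sin²(Δφ/2) + cos φ₁ cos φ₂ sin²(Δλ/2) = 0.438653
c = 2·arcsin(√a) = 1.447791 rad = 82.9523°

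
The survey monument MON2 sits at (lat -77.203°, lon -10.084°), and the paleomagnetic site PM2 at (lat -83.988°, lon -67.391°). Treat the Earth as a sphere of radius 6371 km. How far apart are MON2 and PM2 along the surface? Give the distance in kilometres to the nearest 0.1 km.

Δφ = -6.7850°,  Δλ = -57.3070°
a = sin²(Δφ/2) + cos φ₁ cos φ₂ sin²(Δλ/2) = 0.008836
c = 2·arcsin(√a) = 0.188277 rad = 10.7875°
d = R·c = 6371 × 0.188277 = 1199.5 km

1199.5 km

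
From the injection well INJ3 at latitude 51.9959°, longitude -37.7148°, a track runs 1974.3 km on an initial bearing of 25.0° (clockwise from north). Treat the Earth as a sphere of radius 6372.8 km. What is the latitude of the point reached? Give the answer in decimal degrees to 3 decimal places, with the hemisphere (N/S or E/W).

δ = d/R = 1974.3/6372.8 = 0.309801 rad
φ₂ = arcsin(sin φ₁ cos δ + cos φ₁ sin δ cos θ)
   = arcsin(0.78797·0.95239 + 0.61572·0.30487·0.90631) = 67.01118°
λ₂ = λ₁ + atan2(sin θ sin δ cos φ₁, cos δ − sin φ₁ sin φ₂) = -18.45205°

67.011°N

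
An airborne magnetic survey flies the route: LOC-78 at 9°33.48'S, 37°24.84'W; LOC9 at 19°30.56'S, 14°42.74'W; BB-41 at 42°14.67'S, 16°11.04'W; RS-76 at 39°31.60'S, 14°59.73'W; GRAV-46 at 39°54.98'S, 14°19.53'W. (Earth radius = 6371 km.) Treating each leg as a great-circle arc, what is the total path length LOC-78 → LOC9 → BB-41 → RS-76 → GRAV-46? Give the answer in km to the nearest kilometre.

5600 km

LOC-78: φ = -9.55800°, λ = -37.41400°
LOC9: φ = -19.50933°, λ = -14.71233°
BB-41: φ = -42.24450°, λ = -16.18400°
RS-76: φ = -39.52667°, λ = -14.99550°
GRAV-46: φ = -39.91633°, λ = -14.32550°
LOC-78→LOC9: c = 0.420357 rad, d = 2678.09 km
LOC9→BB-41: c = 0.397399 rad, d = 2531.83 km
BB-41→RS-76: c = 0.049959 rad, d = 318.29 km
RS-76→GRAV-46: c = 0.011276 rad, d = 71.84 km
Total = 2678.09 + 2531.83 + 318.29 + 71.84 = 5600.05 km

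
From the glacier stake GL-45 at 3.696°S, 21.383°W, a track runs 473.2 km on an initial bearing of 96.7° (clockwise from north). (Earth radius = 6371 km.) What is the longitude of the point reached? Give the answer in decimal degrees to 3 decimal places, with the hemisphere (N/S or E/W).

17.145°W

δ = d/R = 473.2/6371 = 0.074274 rad
φ₂ = arcsin(sin φ₁ cos δ + cos φ₁ sin δ cos θ)
   = arcsin(-0.06446·0.99724 + 0.99792·0.07421·-0.11667) = -4.18198°
λ₂ = λ₁ + atan2(sin θ sin δ cos φ₁, cos δ − sin φ₁ sin φ₂) = -17.14522°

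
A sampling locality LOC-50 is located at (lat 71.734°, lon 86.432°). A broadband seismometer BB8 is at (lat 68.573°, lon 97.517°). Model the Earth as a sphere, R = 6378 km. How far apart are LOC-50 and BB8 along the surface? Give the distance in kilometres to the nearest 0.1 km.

545.7 km

Δφ = -3.1610°,  Δλ = 11.0850°
a = sin²(Δφ/2) + cos φ₁ cos φ₂ sin²(Δλ/2) = 0.001829
c = 2·arcsin(√a) = 0.085556 rad = 4.9020°
d = R·c = 6378 × 0.085556 = 545.7 km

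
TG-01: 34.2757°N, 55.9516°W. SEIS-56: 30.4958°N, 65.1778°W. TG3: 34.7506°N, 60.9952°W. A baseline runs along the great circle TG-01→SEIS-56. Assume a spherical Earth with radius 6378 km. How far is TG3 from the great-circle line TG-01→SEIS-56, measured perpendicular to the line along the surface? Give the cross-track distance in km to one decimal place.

241.7 km

δ₁₃ = central angle TG-01→TG3 = 0.072998 rad  (haversine)
θ₁₃ = bearing TG-01→TG3 = 277.944°,  θ₁₂ = bearing TG-01→SEIS-56 = 246.648°
dₓₜ = R·arcsin(sin δ₁₃ · sin(θ₁₃ − θ₁₂)) = 6378·arcsin(0.07293·sin(31.296°)) = 241.694 km
|dₓₜ| = 241.694 km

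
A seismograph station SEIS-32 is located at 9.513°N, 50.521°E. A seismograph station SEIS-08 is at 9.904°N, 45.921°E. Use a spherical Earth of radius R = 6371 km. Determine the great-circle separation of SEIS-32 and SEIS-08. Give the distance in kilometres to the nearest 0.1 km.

Δφ = 0.3910°,  Δλ = -4.6000°
a = sin²(Δφ/2) + cos φ₁ cos φ₂ sin²(Δλ/2) = 0.001576
c = 2·arcsin(√a) = 0.079428 rad = 4.5509°
d = R·c = 6371 × 0.079428 = 506.0 km

506.0 km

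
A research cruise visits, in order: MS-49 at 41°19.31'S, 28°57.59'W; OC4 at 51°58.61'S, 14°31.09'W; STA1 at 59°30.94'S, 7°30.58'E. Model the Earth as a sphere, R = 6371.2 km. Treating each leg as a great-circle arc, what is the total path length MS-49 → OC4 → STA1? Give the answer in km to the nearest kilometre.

3215 km

MS-49: φ = -41.32183°, λ = -28.95983°
OC4: φ = -51.97683°, λ = -14.51817°
STA1: φ = -59.51567°, λ = +7.50967°
MS-49→OC4: c = 0.253100 rad, d = 1612.55 km
OC4→STA1: c = 0.251481 rad, d = 1602.23 km
Total = 1612.55 + 1602.23 = 3214.78 km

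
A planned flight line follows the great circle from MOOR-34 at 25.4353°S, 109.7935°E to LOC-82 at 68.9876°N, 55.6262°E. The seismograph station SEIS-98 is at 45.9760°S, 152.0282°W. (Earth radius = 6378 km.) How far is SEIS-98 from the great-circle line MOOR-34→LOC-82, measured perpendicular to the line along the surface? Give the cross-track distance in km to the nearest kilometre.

δ₁₃ = central angle MOOR-34→SEIS-98 = 1.349446 rad  (haversine)
θ₁₃ = bearing MOOR-34→SEIS-98 = 135.163°,  θ₁₂ = bearing MOOR-34→LOC-82 = 342.697°
dₓₜ = R·arcsin(sin δ₁₃ · sin(θ₁₃ − θ₁₂)) = 6378·arcsin(0.97560·sin(-207.534°)) = 2984.183 km
|dₓₜ| = 2984.183 km

2984 km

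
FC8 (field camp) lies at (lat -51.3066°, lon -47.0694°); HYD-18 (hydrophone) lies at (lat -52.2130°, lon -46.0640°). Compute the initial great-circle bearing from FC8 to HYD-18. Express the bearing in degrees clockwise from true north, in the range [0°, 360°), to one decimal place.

145.9°

Δλ = 1.0054°
y = sin Δλ · cos φ₂ = 0.010751
x = cos φ₁ sin φ₂ − sin φ₁ cos φ₂ cos Δλ = -0.015893
θ = atan2(y, x) = 145.9218° → 145.9218° (mod 360°)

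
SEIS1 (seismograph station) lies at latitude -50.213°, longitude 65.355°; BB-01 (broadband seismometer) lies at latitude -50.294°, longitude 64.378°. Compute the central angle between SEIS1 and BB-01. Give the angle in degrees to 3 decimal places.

Δφ = -0.0810°,  Δλ = -0.9770°
a = sin²(Δφ/2) + cos φ₁ cos φ₂ sin²(Δλ/2) = 0.000030
c = 2·arcsin(√a) = 0.010994 rad = 0.6299°

0.630°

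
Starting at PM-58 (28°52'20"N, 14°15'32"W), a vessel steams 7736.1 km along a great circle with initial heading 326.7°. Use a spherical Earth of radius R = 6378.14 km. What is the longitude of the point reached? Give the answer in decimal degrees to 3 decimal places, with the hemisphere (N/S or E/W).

PM-58: φ = +28.87222°, λ = -14.25889°
δ = d/R = 7736.1/6378.14 = 1.212908 rad
φ₂ = arcsin(sin φ₁ cos δ + cos φ₁ sin δ cos θ)
   = arcsin(0.48286·0.35030 + 0.87570·0.93664·0.83581) = 58.72483°
λ₂ = λ₁ + atan2(sin θ sin δ cos φ₁, cos δ − sin φ₁ sin φ₂) = -112.14736°

112.147°W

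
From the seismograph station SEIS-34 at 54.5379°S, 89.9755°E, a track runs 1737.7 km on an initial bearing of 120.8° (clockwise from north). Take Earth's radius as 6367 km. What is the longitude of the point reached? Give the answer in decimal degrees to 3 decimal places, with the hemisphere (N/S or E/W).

117.396°E

δ = d/R = 1737.7/6367 = 0.272923 rad
φ₂ = arcsin(sin φ₁ cos δ + cos φ₁ sin δ cos θ)
   = arcsin(-0.81450·0.96299 + 0.58016·0.26955·-0.51204) = -59.81730°
λ₂ = λ₁ + atan2(sin θ sin δ cos φ₁, cos δ − sin φ₁ sin φ₂) = 117.39614°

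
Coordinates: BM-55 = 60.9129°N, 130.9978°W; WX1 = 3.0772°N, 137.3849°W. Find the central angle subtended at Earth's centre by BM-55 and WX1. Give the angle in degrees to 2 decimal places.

58.04°

Δφ = -57.8357°,  Δλ = -6.3871°
a = sin²(Δφ/2) + cos φ₁ cos φ₂ sin²(Δλ/2) = 0.235332
c = 2·arcsin(√a) = 1.012979 rad = 58.0394°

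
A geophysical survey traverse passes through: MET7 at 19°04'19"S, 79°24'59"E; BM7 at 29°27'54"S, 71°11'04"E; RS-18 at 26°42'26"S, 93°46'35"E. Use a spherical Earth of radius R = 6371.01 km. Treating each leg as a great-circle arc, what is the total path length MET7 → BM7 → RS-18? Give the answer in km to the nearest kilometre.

3658 km

MET7: φ = -19.07194°, λ = +79.41639°
BM7: φ = -29.46500°, λ = +71.18444°
RS-18: φ = -26.70722°, λ = +93.77639°
MET7→BM7: c = 0.223557 rad, d = 1424.28 km
BM7→RS-18: c = 0.350622 rad, d = 2233.82 km
Total = 1424.28 + 2233.82 = 3658.10 km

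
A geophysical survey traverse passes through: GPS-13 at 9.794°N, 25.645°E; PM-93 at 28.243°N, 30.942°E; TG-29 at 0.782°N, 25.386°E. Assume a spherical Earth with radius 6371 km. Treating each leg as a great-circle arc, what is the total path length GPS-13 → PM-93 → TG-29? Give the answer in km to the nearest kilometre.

GPS-13→PM-93: c = 0.333512 rad, d = 2124.80 km
PM-93→TG-29: c = 0.488183 rad, d = 3110.21 km
Total = 2124.80 + 3110.21 = 5235.02 km

5235 km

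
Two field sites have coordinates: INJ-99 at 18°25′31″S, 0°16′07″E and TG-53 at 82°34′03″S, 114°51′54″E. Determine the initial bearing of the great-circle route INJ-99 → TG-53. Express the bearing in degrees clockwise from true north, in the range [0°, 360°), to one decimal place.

173.0°

INJ-99: φ = -18.42528°, λ = +0.26861°
TG-53: φ = -82.56750°, λ = +114.86500°
Δλ = 114.5964°
y = sin Δλ · cos φ₂ = 0.117620
x = cos φ₁ sin φ₂ − sin φ₁ cos φ₂ cos Δλ = -0.957783
θ = atan2(y, x) = 172.9989° → 172.9989° (mod 360°)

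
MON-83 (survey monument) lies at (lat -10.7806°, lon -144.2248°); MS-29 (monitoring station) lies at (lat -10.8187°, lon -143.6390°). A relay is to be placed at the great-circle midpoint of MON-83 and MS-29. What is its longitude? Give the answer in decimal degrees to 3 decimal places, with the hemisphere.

Bx = cos φ₂ cos Δλ = 0.982175,  By = cos φ₂ sin Δλ = 0.010042
φₘ = atan2(sin φ₁ + sin φ₂, √((cos φ₁ + Bx)² + By²)) = -10.79979°
λₘ = λ₁ + atan2(By, cos φ₁ + Bx) = -143.93192°

143.932°W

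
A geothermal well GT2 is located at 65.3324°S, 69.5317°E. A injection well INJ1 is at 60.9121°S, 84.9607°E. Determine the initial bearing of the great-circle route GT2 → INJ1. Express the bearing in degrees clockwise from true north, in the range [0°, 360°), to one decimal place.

64.7°

Δλ = 15.4290°
y = sin Δλ · cos φ₂ = 0.129338
x = cos φ₁ sin φ₂ − sin φ₁ cos φ₂ cos Δλ = 0.061151
θ = atan2(y, x) = 64.6953° → 64.6953° (mod 360°)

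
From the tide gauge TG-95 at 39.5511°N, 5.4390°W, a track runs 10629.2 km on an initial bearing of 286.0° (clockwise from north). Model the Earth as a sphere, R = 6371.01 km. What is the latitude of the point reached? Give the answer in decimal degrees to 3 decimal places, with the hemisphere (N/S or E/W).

8.597°N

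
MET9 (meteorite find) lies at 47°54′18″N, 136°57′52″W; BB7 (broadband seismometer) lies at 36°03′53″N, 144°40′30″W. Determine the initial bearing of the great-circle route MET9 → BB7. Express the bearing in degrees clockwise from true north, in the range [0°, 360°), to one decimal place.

208.5°

MET9: φ = +47.90500°, λ = -136.96444°
BB7: φ = +36.06472°, λ = -144.67500°
Δλ = -7.7106°
y = sin Δλ · cos φ₂ = -0.108456
x = cos φ₁ sin φ₂ − sin φ₁ cos φ₂ cos Δλ = -0.199761
θ = atan2(y, x) = -151.5012° → 208.4988° (mod 360°)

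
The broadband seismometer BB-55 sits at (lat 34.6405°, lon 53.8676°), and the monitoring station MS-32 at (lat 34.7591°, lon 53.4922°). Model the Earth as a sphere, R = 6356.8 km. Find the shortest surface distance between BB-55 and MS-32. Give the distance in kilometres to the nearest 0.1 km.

36.7 km

Δφ = 0.1186°,  Δλ = -0.3754°
a = sin²(Δφ/2) + cos φ₁ cos φ₂ sin²(Δλ/2) = 0.000008
c = 2·arcsin(√a) = 0.005771 rad = 0.3306°
d = R·c = 6356.8 × 0.005771 = 36.7 km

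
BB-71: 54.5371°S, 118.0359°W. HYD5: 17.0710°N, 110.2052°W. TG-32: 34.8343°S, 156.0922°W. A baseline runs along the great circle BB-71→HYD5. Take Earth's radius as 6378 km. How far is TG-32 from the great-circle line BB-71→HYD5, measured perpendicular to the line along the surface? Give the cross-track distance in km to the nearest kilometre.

3547 km

δ₁₃ = central angle BB-71→TG-32 = 0.573119 rad  (haversine)
θ₁₃ = bearing BB-71→TG-32 = 291.078°,  θ₁₂ = bearing BB-71→HYD5 = 7.875°
dₓₜ = R·arcsin(sin δ₁₃ · sin(θ₁₃ − θ₁₂)) = 6378·arcsin(0.54226·sin(283.203°)) = -3547.136 km
|dₓₜ| = 3547.136 km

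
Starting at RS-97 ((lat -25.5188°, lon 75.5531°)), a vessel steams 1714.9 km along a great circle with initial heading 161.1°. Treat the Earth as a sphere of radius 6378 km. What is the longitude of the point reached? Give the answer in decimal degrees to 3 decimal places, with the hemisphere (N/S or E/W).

81.998°E

δ = d/R = 1714.9/6378 = 0.268877 rad
φ₂ = arcsin(sin φ₁ cos δ + cos φ₁ sin δ cos θ)
   = arcsin(-0.43081·0.96407 + 0.90244·0.26565·-0.94609) = -39.95133°
λ₂ = λ₁ + atan2(sin θ sin δ cos φ₁, cos δ − sin φ₁ sin φ₂) = 81.99804°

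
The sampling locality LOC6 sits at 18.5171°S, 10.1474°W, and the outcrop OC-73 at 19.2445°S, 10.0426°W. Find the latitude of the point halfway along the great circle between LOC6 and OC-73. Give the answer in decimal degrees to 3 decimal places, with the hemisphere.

18.881°S

Bx = cos φ₂ cos Δλ = 0.944119,  By = cos φ₂ sin Δλ = 0.001727
φₘ = atan2(sin φ₁ + sin φ₂, √((cos φ₁ + Bx)² + By²)) = -18.88081°
λₘ = λ₁ + atan2(By, cos φ₁ + Bx) = -10.09511°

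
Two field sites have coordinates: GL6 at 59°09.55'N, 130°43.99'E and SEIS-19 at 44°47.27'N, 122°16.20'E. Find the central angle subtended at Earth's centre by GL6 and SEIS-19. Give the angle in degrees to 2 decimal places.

GL6: φ = +59.15917°, λ = +130.73317°
SEIS-19: φ = +44.78783°, λ = +122.27000°
Δφ = -14.3713°,  Δλ = -8.4632°
a = sin²(Δφ/2) + cos φ₁ cos φ₂ sin²(Δλ/2) = 0.017627
c = 2·arcsin(√a) = 0.266322 rad = 15.2591°

15.26°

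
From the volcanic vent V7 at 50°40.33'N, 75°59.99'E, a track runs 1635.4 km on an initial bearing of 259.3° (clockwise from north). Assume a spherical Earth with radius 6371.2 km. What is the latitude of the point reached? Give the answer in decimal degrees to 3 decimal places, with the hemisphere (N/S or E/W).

45.916°N

V7: φ = +50.67217°, λ = +75.99983°
δ = d/R = 1635.4/6371.2 = 0.256686 rad
φ₂ = arcsin(sin φ₁ cos δ + cos φ₁ sin δ cos θ)
   = arcsin(0.77353·0.96724 + 0.63376·0.25388·-0.18567) = 45.91560°
λ₂ = λ₁ + atan2(sin θ sin δ cos φ₁, cos δ − sin φ₁ sin φ₂) = 54.98749°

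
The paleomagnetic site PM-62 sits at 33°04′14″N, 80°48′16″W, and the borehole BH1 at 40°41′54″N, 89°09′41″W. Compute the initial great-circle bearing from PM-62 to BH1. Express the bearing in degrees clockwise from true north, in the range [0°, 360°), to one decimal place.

321.2°

PM-62: φ = +33.07056°, λ = -80.80444°
BH1: φ = +40.69833°, λ = -89.16139°
Δλ = -8.3569°
y = sin Δλ · cos φ₂ = -0.110190
x = cos φ₁ sin φ₂ − sin φ₁ cos φ₂ cos Δλ = 0.137130
θ = atan2(y, x) = -38.7834° → 321.2166° (mod 360°)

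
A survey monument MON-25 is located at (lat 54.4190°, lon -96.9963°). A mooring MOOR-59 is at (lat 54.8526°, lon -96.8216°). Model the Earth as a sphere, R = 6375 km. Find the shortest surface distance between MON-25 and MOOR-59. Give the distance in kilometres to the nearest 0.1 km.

49.5 km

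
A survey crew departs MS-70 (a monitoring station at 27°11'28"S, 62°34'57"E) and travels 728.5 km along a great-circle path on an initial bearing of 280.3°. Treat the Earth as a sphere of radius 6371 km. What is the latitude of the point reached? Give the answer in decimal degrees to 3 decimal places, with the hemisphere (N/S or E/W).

25.838°S

MS-70: φ = -27.19111°, λ = +62.58250°
δ = d/R = 728.5/6371 = 0.114346 rad
φ₂ = arcsin(sin φ₁ cos δ + cos φ₁ sin δ cos θ)
   = arcsin(-0.45696·0.99347 + 0.88949·0.11410·0.17880) = -25.83809°
λ₂ = λ₁ + atan2(sin θ sin δ cos φ₁, cos δ − sin φ₁ sin φ₂) = 55.41747°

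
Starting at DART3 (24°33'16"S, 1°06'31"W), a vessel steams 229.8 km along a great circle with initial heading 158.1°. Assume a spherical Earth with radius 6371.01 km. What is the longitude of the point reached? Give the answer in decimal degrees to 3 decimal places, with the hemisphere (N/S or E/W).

DART3: φ = -24.55444°, λ = -1.10861°
δ = d/R = 229.8/6371.01 = 0.036070 rad
φ₂ = arcsin(sin φ₁ cos δ + cos φ₁ sin δ cos θ)
   = arcsin(-0.41556·0.99935 + 0.90957·0.03606·-0.92784) = -26.46948°
λ₂ = λ₁ + atan2(sin θ sin δ cos φ₁, cos δ − sin φ₁ sin φ₂) = -0.24767°

0.248°W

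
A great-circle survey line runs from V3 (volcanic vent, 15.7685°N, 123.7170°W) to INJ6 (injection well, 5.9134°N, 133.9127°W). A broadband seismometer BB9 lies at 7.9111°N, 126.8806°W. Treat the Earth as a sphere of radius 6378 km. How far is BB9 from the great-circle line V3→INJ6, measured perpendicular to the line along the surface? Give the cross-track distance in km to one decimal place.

391.3 km

δ₁₃ = central angle V3→BB9 = 0.147383 rad  (haversine)
θ₁₃ = bearing V3→BB9 = 201.853°,  θ₁₂ = bearing V3→INJ6 = 226.533°
dₓₜ = R·arcsin(sin δ₁₃ · sin(θ₁₃ − θ₁₂)) = 6378·arcsin(0.14685·sin(-24.680°)) = -391.330 km
|dₓₜ| = 391.330 km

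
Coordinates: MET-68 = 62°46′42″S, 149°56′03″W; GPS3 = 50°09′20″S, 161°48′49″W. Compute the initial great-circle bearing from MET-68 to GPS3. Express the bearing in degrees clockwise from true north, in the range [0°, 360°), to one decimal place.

MET-68: φ = -62.77833°, λ = -149.93417°
GPS3: φ = -50.15556°, λ = -161.81361°
Δλ = -11.8794°
y = sin Δλ · cos φ₂ = -0.131891
x = cos φ₁ sin φ₂ − sin φ₁ cos φ₂ cos Δλ = 0.206329
θ = atan2(y, x) = -32.5878° → 327.4122° (mod 360°)

327.4°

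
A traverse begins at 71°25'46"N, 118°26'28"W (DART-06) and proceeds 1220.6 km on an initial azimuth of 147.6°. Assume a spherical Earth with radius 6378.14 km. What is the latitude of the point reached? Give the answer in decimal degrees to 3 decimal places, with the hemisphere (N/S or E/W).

DART-06: φ = +71.42944°, λ = -118.44111°
δ = d/R = 1220.6/6378.14 = 0.191372 rad
φ₂ = arcsin(sin φ₁ cos δ + cos φ₁ sin δ cos θ)
   = arcsin(0.94793·0.98174 + 0.31847·0.19021·-0.84433) = 61.57986°
λ₂ = λ₁ + atan2(sin θ sin δ cos φ₁, cos δ − sin φ₁ sin φ₂) = -106.07587°

61.580°N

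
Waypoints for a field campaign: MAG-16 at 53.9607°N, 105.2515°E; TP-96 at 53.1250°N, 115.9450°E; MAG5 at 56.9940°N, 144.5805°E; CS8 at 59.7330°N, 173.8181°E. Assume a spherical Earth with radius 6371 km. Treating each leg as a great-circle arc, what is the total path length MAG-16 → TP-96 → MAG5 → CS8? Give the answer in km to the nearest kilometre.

4288 km

MAG-16→TP-96: c = 0.111749 rad, d = 711.95 km
TP-96→MAG5: c = 0.291758 rad, d = 1858.79 km
MAG5→CS8: c = 0.269593 rad, d = 1717.58 km
Total = 711.95 + 1858.79 + 1717.58 = 4288.32 km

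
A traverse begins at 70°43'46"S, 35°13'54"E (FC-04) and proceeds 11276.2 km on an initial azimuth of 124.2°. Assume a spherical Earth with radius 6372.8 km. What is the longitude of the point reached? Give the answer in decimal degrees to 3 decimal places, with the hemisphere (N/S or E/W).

161.055°E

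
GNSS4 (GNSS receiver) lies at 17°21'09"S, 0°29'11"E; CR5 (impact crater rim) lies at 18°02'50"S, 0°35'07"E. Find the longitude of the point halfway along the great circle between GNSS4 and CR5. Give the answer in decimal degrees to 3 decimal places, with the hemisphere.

GNSS4: φ = -17.35250°, λ = +0.48639°
CR5: φ = -18.04722°, λ = +0.58528°
Bx = cos φ₂ cos Δλ = 0.950800,  By = cos φ₂ sin Δλ = 0.001641
φₘ = atan2(sin φ₁ + sin φ₂, √((cos φ₁ + Bx)² + By²)) = -17.69987°
λₘ = λ₁ + atan2(By, cos φ₁ + Bx) = 0.53574°

0.536°E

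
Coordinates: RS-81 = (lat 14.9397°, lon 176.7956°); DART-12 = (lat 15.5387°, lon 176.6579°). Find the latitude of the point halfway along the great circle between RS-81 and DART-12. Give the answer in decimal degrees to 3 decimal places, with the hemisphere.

15.239°N

Bx = cos φ₂ cos Δλ = 0.963447,  By = cos φ₂ sin Δλ = -0.002315
φₘ = atan2(sin φ₁ + sin φ₂, √((cos φ₁ + Bx)² + By²)) = 15.23921°
λₘ = λ₁ + atan2(By, cos φ₁ + Bx) = 176.72685°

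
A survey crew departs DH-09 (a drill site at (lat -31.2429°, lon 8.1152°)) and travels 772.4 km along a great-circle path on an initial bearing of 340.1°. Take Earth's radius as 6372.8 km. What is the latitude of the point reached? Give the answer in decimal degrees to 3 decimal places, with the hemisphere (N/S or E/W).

δ = d/R = 772.4/6372.8 = 0.121203 rad
φ₂ = arcsin(sin φ₁ cos δ + cos φ₁ sin δ cos θ)
   = arcsin(-0.51867·0.99266 + 0.85498·0.12091·0.94029) = -24.68713°
λ₂ = λ₁ + atan2(sin θ sin δ cos φ₁, cos δ − sin φ₁ sin φ₂) = 5.51917°

24.687°S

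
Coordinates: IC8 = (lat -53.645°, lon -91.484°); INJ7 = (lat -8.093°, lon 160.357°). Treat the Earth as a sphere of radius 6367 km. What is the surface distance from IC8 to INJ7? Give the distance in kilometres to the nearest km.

10444 km

Δφ = 45.5520°,  Δλ = -108.1590°
a = sin²(Δφ/2) + cos φ₁ cos φ₂ sin²(Δλ/2) = 0.534763
c = 2·arcsin(√a) = 1.640379 rad = 93.9868°
d = R·c = 6367 × 1.640379 = 10444.3 km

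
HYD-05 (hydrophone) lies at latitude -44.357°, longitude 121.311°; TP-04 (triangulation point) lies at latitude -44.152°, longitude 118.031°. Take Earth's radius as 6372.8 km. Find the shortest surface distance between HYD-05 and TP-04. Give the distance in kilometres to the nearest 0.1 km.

Δφ = 0.2050°,  Δλ = -3.2800°
a = sin²(Δφ/2) + cos φ₁ cos φ₂ sin²(Δλ/2) = 0.000423
c = 2·arcsin(√a) = 0.041156 rad = 2.3581°
d = R·c = 6372.8 × 0.041156 = 262.3 km

262.3 km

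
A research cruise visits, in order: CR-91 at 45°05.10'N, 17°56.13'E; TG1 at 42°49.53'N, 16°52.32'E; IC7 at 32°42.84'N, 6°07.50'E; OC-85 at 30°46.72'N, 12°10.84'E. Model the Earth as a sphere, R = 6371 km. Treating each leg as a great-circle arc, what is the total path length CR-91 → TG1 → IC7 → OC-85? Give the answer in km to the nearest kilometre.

CR-91: φ = +45.08500°, λ = +17.93550°
TG1: φ = +42.82550°, λ = +16.87200°
IC7: φ = +32.71400°, λ = +6.12500°
OC-85: φ = +30.77867°, λ = +12.18067°
CR-91→TG1: c = 0.041637 rad, d = 265.27 km
TG1→IC7: c = 0.230097 rad, d = 1465.95 km
IC7→OC-85: c = 0.095997 rad, d = 611.59 km
Total = 265.27 + 1465.95 + 611.59 = 2342.81 km

2343 km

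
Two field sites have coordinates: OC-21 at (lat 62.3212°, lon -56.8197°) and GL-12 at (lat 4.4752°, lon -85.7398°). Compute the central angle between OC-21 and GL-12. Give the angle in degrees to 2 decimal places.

61.68°

Δφ = -57.8460°,  Δλ = -28.9201°
a = sin²(Δφ/2) + cos φ₁ cos φ₂ sin²(Δλ/2) = 0.262777
c = 2·arcsin(√a) = 1.076462 rad = 61.6767°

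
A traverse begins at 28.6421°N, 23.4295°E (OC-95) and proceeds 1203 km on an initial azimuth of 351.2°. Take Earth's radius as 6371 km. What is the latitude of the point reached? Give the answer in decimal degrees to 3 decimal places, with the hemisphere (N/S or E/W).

39.317°N

δ = d/R = 1203/6371 = 0.188824 rad
φ₂ = arcsin(sin φ₁ cos δ + cos φ₁ sin δ cos θ)
   = arcsin(0.47934·0.98223 + 0.87763·0.18770·0.98823) = 39.31718°
λ₂ = λ₁ + atan2(sin θ sin δ cos φ₁, cos δ − sin φ₁ sin φ₂) = 21.30233°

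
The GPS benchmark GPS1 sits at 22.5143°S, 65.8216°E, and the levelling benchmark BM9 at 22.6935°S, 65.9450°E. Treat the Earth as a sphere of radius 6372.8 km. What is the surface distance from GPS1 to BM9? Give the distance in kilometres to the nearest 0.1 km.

23.6 km

Δφ = -0.1792°,  Δλ = 0.1234°
a = sin²(Δφ/2) + cos φ₁ cos φ₂ sin²(Δλ/2) = 0.000003
c = 2·arcsin(√a) = 0.003706 rad = 0.2123°
d = R·c = 6372.8 × 0.003706 = 23.6 km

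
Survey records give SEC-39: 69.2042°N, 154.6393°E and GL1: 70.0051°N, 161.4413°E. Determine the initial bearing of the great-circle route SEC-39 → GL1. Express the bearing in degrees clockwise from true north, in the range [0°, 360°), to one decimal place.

68.2°

Δλ = 6.8020°
y = sin Δλ · cos φ₂ = 0.040498
x = cos φ₁ sin φ₂ − sin φ₁ cos φ₂ cos Δλ = 0.016228
θ = atan2(y, x) = 68.1639° → 68.1639° (mod 360°)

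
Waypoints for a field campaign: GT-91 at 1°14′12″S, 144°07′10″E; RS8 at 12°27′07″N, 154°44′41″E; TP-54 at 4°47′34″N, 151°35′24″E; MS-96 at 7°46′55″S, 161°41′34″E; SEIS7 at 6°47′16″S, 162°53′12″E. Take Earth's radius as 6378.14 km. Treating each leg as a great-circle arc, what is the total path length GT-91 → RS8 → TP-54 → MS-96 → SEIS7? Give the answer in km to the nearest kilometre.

4810 km

GT-91: φ = -1.23667°, λ = +144.11944°
RS8: φ = +12.45194°, λ = +154.74472°
TP-54: φ = +4.79278°, λ = +151.59000°
MS-96: φ = -7.78194°, λ = +161.69278°
SEIS7: φ = -6.78778°, λ = +162.88667°
GT-91→RS8: c = 0.301617 rad, d = 1923.75 km
RS8→TP-54: c = 0.144321 rad, d = 920.50 km
TP-54→MS-96: c = 0.281269 rad, d = 1793.97 km
MS-96→SEIS7: c = 0.026987 rad, d = 172.12 km
Total = 1923.75 + 920.50 + 1793.97 + 172.12 = 4810.35 km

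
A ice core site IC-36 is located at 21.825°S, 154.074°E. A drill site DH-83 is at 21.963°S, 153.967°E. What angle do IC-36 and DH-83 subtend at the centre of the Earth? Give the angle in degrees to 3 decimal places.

Δφ = -0.1380°,  Δλ = -0.1070°
a = sin²(Δφ/2) + cos φ₁ cos φ₂ sin²(Δλ/2) = 0.000002
c = 2·arcsin(√a) = 0.002967 rad = 0.1700°

0.170°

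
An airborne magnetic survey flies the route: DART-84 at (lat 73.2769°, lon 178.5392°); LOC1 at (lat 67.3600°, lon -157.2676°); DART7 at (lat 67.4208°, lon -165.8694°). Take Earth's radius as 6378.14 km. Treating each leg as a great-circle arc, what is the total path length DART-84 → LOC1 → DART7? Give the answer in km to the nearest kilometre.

1476 km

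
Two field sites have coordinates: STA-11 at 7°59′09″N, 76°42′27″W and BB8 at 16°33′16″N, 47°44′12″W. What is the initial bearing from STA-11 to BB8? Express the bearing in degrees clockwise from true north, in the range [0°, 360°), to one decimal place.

70.4°

STA-11: φ = +7.98583°, λ = -76.70750°
BB8: φ = +16.55444°, λ = -47.73667°
Δλ = 28.9708°
y = sin Δλ · cos φ₂ = 0.464287
x = cos φ₁ sin φ₂ − sin φ₁ cos φ₂ cos Δλ = 0.165658
θ = atan2(y, x) = 70.3636° → 70.3636° (mod 360°)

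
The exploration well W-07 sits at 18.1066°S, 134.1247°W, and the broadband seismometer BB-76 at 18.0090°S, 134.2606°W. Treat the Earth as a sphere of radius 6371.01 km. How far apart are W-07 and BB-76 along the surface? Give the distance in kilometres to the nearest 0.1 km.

18.0 km

Δφ = 0.0976°,  Δλ = -0.1359°
a = sin²(Δφ/2) + cos φ₁ cos φ₂ sin²(Δλ/2) = 0.000002
c = 2·arcsin(√a) = 0.002826 rad = 0.1619°
d = R·c = 6371.01 × 0.002826 = 18.0 km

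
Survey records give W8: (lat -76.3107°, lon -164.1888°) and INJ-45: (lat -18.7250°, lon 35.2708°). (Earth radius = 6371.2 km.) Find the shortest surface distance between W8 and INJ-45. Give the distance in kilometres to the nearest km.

Δφ = 57.5857°,  Δλ = -160.5404°
a = sin²(Δφ/2) + cos φ₁ cos φ₂ sin²(Δλ/2) = 0.449710
c = 2·arcsin(√a) = 1.470046 rad = 84.2275°
d = R·c = 6371.2 × 1.470046 = 9366.0 km

9366 km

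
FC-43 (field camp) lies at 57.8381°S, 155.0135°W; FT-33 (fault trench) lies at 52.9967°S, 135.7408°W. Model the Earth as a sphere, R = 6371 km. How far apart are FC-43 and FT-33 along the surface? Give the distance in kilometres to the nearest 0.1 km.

1324.2 km

Δφ = 4.8414°,  Δλ = 19.2727°
a = sin²(Δφ/2) + cos φ₁ cos φ₂ sin²(Δλ/2) = 0.010761
c = 2·arcsin(√a) = 0.207846 rad = 11.9087°
d = R·c = 6371 × 0.207846 = 1324.2 km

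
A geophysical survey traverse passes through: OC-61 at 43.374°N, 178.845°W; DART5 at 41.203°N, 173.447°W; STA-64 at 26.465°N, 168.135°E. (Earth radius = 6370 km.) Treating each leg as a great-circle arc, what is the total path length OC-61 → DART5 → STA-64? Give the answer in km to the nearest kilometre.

OC-61→DART5: c = 0.079307 rad, d = 505.18 km
DART5→STA-64: c = 0.369249 rad, d = 2352.12 km
Total = 505.18 + 2352.12 = 2857.30 km

2857 km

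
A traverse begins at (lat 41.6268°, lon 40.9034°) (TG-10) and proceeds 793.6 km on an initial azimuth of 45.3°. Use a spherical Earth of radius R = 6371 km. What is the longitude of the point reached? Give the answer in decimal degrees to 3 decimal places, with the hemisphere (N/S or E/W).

48.264°E

δ = d/R = 793.6/6371 = 0.124564 rad
φ₂ = arcsin(sin φ₁ cos δ + cos φ₁ sin δ cos θ)
   = arcsin(0.66428·0.99225 + 0.74749·0.12424·0.70339) = 46.42337°
λ₂ = λ₁ + atan2(sin θ sin δ cos φ₁, cos δ − sin φ₁ sin φ₂) = 48.26398°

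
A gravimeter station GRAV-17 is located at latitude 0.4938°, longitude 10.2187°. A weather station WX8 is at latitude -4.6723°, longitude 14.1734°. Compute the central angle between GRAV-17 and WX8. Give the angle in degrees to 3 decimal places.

Δφ = -5.1661°,  Δλ = 3.9547°
a = sin²(Δφ/2) + cos φ₁ cos φ₂ sin²(Δλ/2) = 0.003218
c = 2·arcsin(√a) = 0.113509 rad = 6.5036°

6.504°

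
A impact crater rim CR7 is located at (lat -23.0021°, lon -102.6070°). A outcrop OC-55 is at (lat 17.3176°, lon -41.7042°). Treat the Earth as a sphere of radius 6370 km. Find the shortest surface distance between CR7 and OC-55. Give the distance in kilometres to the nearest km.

7991 km

Δφ = 40.3197°,  Δλ = 60.9028°
a = sin²(Δφ/2) + cos φ₁ cos φ₂ sin²(Δλ/2) = 0.344491
c = 2·arcsin(√a) = 1.254532 rad = 71.8794°
d = R·c = 6370 × 1.254532 = 7991.4 km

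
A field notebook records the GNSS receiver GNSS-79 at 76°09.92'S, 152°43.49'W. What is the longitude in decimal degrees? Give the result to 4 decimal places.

152.7248°W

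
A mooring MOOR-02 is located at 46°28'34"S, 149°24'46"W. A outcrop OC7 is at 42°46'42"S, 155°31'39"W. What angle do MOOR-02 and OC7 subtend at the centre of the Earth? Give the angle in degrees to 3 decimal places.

MOOR-02: φ = -46.47611°, λ = -149.41278°
OC7: φ = -42.77833°, λ = -155.52750°
Δφ = 3.6978°,  Δλ = -6.1147°
a = sin²(Δφ/2) + cos φ₁ cos φ₂ sin²(Δλ/2) = 0.002479
c = 2·arcsin(√a) = 0.099617 rad = 5.7076°

5.708°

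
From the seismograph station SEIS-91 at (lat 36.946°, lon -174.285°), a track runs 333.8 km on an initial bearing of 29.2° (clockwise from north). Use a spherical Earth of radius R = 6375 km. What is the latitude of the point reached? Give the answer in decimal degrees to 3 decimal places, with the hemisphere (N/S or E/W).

δ = d/R = 333.8/6375 = 0.052361 rad
φ₂ = arcsin(sin φ₁ cos δ + cos φ₁ sin δ cos θ)
   = arcsin(0.60106·0.99863 + 0.79920·0.05234·0.87292) = 39.54995°
λ₂ = λ₁ + atan2(sin θ sin δ cos φ₁, cos δ − sin φ₁ sin φ₂) = -172.38737°

39.550°N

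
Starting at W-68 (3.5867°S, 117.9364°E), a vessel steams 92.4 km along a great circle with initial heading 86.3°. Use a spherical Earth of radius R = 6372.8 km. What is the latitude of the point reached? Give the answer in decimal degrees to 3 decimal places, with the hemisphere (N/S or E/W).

δ = d/R = 92.4/6372.8 = 0.014499 rad
φ₂ = arcsin(sin φ₁ cos δ + cos φ₁ sin δ cos θ)
   = arcsin(-0.06256·0.99989 + 0.99804·0.01450·0.06453) = -3.53272°
λ₂ = λ₁ + atan2(sin θ sin δ cos φ₁, cos δ − sin φ₁ sin φ₂) = 118.76699°

3.533°S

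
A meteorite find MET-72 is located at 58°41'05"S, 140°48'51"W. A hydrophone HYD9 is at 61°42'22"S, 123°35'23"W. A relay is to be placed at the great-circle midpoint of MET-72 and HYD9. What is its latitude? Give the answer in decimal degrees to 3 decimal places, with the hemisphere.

60.474°S

MET-72: φ = -58.68472°, λ = -140.81417°
HYD9: φ = -61.70611°, λ = -123.58972°
Bx = cos φ₂ cos Δλ = 0.452737,  By = cos φ₂ sin Δλ = 0.140357
φₘ = atan2(sin φ₁ + sin φ₂, √((cos φ₁ + Bx)² + By²)) = -60.47423°
λₘ = λ₁ + atan2(By, cos φ₁ + Bx) = -132.60146°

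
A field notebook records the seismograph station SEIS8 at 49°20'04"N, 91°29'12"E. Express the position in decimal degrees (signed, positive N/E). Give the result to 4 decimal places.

+49.3344°, +91.4867°

lat: 49.3344° N → +49.3344°
lon: 91.4867° E → +91.4867°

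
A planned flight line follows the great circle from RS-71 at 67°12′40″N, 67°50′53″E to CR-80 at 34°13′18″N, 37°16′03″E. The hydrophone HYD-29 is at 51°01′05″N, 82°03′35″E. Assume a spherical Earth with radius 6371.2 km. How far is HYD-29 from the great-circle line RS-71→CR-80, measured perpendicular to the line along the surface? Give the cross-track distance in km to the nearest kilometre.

1889 km

RS-71: φ = +67.21111°, λ = +67.84806°
CR-80: φ = +34.22167°, λ = +37.26750°
HYD-29: φ = +51.01806°, λ = +82.05972°
δ₁₃ = central angle RS-71→HYD-29 = 0.308236 rad  (haversine)
θ₁₃ = bearing RS-71→HYD-29 = 149.398°,  θ₁₂ = bearing RS-71→CR-80 = 223.814°
dₓₜ = R·arcsin(sin δ₁₃ · sin(θ₁₃ − θ₁₂)) = 6371.2·arcsin(0.30338·sin(-74.416°)) = -1889.396 km
|dₓₜ| = 1889.396 km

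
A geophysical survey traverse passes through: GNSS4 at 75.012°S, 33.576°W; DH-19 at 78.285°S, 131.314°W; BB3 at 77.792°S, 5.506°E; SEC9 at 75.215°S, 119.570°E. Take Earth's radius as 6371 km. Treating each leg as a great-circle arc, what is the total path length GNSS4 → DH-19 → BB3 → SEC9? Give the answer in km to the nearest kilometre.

GNSS4→DH-19: c = 0.351701 rad, d = 2240.69 km
DH-19→BB3: c = 0.387867 rad, d = 2471.10 km
BB3→SEC9: c = 0.394935 rad, d = 2516.13 km
Total = 2240.69 + 2471.10 + 2516.13 = 7227.92 km

7228 km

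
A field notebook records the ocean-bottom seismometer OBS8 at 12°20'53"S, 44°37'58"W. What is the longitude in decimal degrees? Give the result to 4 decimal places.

44° + 37′/60 + 58″/3600 = 44 + 0.61667 + 0.01611 = 44.6328°

44.6328°W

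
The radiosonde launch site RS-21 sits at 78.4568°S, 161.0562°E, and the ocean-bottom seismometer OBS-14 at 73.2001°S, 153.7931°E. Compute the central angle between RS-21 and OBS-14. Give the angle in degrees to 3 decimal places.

Δφ = 5.2567°,  Δλ = -7.2631°
a = sin²(Δφ/2) + cos φ₁ cos φ₂ sin²(Δλ/2) = 0.002335
c = 2·arcsin(√a) = 0.096680 rad = 5.5393°

5.539°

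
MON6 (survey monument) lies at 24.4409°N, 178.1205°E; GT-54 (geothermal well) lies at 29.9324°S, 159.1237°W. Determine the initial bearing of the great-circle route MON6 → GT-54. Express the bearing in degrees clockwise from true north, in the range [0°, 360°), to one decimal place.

Δλ = 22.7558°
y = sin Δλ · cos φ₂ = 0.335210
x = cos φ₁ sin φ₂ − sin φ₁ cos φ₂ cos Δλ = -0.784919
θ = atan2(y, x) = 156.8744° → 156.8744° (mod 360°)

156.9°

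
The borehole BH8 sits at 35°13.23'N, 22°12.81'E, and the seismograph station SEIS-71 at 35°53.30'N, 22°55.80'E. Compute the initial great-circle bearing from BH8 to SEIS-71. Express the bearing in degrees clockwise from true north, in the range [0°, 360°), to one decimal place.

40.9°

BH8: φ = +35.22050°, λ = +22.21350°
SEIS-71: φ = +35.88833°, λ = +22.93000°
Δλ = 0.7165°
y = sin Δλ · cos φ₂ = 0.010131
x = cos φ₁ sin φ₂ − sin φ₁ cos φ₂ cos Δλ = 0.011692
θ = atan2(y, x) = 40.9083° → 40.9083° (mod 360°)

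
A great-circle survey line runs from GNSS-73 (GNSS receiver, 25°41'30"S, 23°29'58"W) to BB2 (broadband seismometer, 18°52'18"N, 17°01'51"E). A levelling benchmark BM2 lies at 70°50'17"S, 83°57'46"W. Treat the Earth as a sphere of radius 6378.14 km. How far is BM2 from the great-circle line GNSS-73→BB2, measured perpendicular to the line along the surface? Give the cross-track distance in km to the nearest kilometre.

GNSS-73: φ = -25.69167°, λ = -23.49944°
BB2: φ = +18.87167°, λ = +17.03083°
BM2: φ = -70.83806°, λ = -83.96278°
δ₁₃ = central angle GNSS-73→BM2 = 0.982041 rad  (haversine)
θ₁₃ = bearing GNSS-73→BM2 = 200.084°,  θ₁₂ = bearing GNSS-73→BB2 = 45.548°
dₓₜ = R·arcsin(sin δ₁₃ · sin(θ₁₃ − θ₁₂)) = 6378.14·arcsin(0.83163·sin(154.536°)) = 2332.137 km
|dₓₜ| = 2332.137 km

2332 km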